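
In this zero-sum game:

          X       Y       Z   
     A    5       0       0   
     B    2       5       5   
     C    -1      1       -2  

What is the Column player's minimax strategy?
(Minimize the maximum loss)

Column should play X or Y or Z (all achieve the minimum), value = 5

Work:
Column player minimizes Row's maximum payoff:
Column X: max payoff to Row = 5
Column Y: max payoff to Row = 5
Column Z: max payoff to Row = 5
Minimum is 5, achieved by columns X, Y, Z (tied).
Each of X or Y or Z is a minimax strategy.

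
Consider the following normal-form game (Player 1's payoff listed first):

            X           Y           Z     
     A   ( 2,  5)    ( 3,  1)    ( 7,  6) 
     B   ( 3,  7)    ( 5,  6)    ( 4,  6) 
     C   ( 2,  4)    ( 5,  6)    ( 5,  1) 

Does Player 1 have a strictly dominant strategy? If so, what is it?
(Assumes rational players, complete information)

No strictly dominant strategy exists for Player 1

Work:
A strategy strictly dominates another if it gives a strictly higher payoff against every opponent action. Compare each pair of P1's strategies column-by-column:
  A vs B: [2 vs 3, 3 vs 5, 7 vs 4] → A does not strictly dominate B (column X: 2 ≤ 3)
  A vs C: [2 vs 2, 3 vs 5, 7 vs 5] → A does not strictly dominate C (column X: 2 ≤ 2)
  B vs A: [3 vs 2, 5 vs 3, 4 vs 7] → B does not strictly dominate A (column Z: 4 ≤ 7)
  B vs C: [3 vs 2, 5 vs 5, 4 vs 5] → B does not strictly dominate C (column Y: 5 ≤ 5)
  C vs A: [2 vs 2, 5 vs 3, 5 vs 7] → C does not strictly dominate A (column X: 2 ≤ 2)
  C vs B: [2 vs 3, 5 vs 5, 5 vs 4] → C does not strictly dominate B (column X: 2 ≤ 3)
No single strategy strictly dominates all others → no strictly dominant strategy.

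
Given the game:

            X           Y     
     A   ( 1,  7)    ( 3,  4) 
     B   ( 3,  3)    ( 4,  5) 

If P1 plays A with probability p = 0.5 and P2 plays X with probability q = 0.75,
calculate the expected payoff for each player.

E[P1] = 2.375, E[P2] = 4.875

Work:
E[P1] = p·q·π₁(A,X) + p·(1-q)·π₁(A,Y) + (1-p)·q·π₁(B,X) + (1-p)·(1-q)·π₁(B,Y)
= 0.5·0.75·1 + 0.5·0.25·3 + 0.5·0.75·3 + 0.5·0.25·4
= 2.375

E[P2] = 4.875 (similar calculation)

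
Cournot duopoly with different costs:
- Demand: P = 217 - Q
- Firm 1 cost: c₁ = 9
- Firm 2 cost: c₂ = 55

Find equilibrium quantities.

q₁* = 84.67, q₂* = 38.67

Work:
Reaction: q₁ = (217 - 9 - q₂)/2
Reaction: q₂ = (217 - 55 - q₁)/2
Solve simultaneously:
q₁* = (217 - 2×9 + 55)/3 = 84.67
q₂* = (217 - 2×55 + 9)/3 = 38.67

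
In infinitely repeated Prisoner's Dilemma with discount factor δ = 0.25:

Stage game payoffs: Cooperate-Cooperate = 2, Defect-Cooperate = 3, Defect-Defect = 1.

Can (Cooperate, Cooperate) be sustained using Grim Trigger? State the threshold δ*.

δ* = 0.5; since δ = 0.25 < 0.5, cooperation cannot be sustained

Work:
For Grim Trigger:
Cooperate forever: 2/(1-δ)
Defect then punished: 3 + 1·δ/(1-δ)
Need: 2/(1-δ) ≥ 3 + 1·δ/(1-δ)
Solving: δ ≥ (T-R)/(T-P) = (3-2)/(3-1) = 0.5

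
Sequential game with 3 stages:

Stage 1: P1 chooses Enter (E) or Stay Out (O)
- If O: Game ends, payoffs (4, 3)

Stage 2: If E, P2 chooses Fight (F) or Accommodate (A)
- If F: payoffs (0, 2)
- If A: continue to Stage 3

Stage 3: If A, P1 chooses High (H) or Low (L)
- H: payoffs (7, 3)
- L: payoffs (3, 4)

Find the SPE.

SPE: (E, A, H); Outcome (7, 3)

Work:
Stage 3: P1 chooses H (7 vs 3)
Stage 2: P2: F->2, A->3 (anticipating H). Choose A
Stage 1: P1: O->4, E->7 (anticipating A, H). Choose E
SPE path: E -> A -> H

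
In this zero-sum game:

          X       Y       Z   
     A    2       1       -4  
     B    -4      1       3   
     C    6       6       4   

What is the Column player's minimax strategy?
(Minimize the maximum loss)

Column should play Z, value = 4

Work:
Column player minimizes Row's maximum payoff:
Column X: max payoff to Row = 6
Column Y: max payoff to Row = 6
Column Z: max payoff to Row = 4
Minimum is 4, achieved by column Z.
Minimax strategy: Z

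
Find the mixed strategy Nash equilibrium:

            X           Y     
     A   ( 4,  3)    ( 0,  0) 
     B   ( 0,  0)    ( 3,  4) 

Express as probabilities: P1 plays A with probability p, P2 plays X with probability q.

p = 0.5714, q = 0.4286

Work:
Find probabilities that make opponent indifferent:
P2 chooses q to make P1 indifferent between A and B
P1 chooses p to make P2 indifferent between X and Y
Mixed NE: P1 plays (A: 0.5714, B: 0.4286), P2 plays (X: 0.4286, Y: 0.5714)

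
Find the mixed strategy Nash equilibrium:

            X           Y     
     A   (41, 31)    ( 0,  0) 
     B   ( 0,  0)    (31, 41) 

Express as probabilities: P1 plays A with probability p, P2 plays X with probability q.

p = 0.5694, q = 0.4306

Work:
Find probabilities that make opponent indifferent:
P2 chooses q to make P1 indifferent between A and B
P1 chooses p to make P2 indifferent between X and Y
Mixed NE: P1 plays (A: 0.5694, B: 0.4306), P2 plays (X: 0.4306, Y: 0.5694)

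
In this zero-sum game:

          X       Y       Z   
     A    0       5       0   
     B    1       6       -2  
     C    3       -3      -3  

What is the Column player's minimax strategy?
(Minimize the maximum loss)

Column should play Z, value = 0

Work:
Column player minimizes Row's maximum payoff:
Column X: max payoff to Row = 3
Column Y: max payoff to Row = 6
Column Z: max payoff to Row = 0
Minimum is 0, achieved by column Z.
Minimax strategy: Z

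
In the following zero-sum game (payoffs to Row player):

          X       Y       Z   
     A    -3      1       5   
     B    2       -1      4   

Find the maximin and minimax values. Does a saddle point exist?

Maximin = -1, Minimax = 1, Saddle: False

Work:
Row minimums: [-3, -1] → maximin = -1
Column maximums: [2, 1, 5] → minimax = 1
No saddle point (maximin ≠ minimax). Mixed strategy needed.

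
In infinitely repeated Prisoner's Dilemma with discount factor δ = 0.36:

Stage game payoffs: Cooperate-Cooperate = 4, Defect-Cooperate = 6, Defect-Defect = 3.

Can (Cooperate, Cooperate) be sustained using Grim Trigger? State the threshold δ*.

δ* = 0.6667; since δ = 0.36 < 0.6667, cooperation cannot be sustained

Work:
For Grim Trigger:
Cooperate forever: 4/(1-δ)
Defect then punished: 6 + 3·δ/(1-δ)
Need: 4/(1-δ) ≥ 6 + 3·δ/(1-δ)
Solving: δ ≥ (T-R)/(T-P) = (6-4)/(6-3) = 0.6667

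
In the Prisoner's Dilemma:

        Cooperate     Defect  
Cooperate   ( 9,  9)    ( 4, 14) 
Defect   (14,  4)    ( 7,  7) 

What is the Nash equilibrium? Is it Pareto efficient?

(Defect, Defect) is NE; not Pareto efficient

Work:
Defect dominates Cooperate for both players:
If P2 cooperates: Defect (14) > Cooperate (9)
If P2 defects: Defect (7) > Cooperate (4)
NE: (Defect, Defect) with payoff (7, 7)
But (Cooperate, Cooperate) = (9, 9) Pareto dominates (7, 7)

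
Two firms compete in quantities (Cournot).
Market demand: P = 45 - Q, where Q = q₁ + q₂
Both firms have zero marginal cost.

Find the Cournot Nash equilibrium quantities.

q₁* = q₂* = 15.0; P* = 15.0

Work:
Profit: π_i = P·q_i = (a - q_i - q_j)·q_i
FOC: ∂π_i/∂q_i = a - 2q_i - q_j = 0
Reaction function: q_i = (45 - q_j)/2
Symmetry: q* = 45/3 = 15.0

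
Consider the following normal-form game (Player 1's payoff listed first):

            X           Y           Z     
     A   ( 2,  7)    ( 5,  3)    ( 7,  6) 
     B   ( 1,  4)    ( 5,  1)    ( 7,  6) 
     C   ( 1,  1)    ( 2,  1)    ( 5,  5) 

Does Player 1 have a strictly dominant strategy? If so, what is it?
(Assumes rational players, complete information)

No strictly dominant strategy exists for Player 1

Work:
A strategy strictly dominates another if it gives a strictly higher payoff against every opponent action. Compare each pair of P1's strategies column-by-column:
  A vs B: [2 vs 1, 5 vs 5, 7 vs 7] → A does not strictly dominate B (column Y: 5 ≤ 5)
  A vs C: [2 vs 1, 5 vs 2, 7 vs 5] → A strictly dominates C
  B vs A: [1 vs 2, 5 vs 5, 7 vs 7] → B does not strictly dominate A (column X: 1 ≤ 2)
  B vs C: [1 vs 1, 5 vs 2, 7 vs 5] → B does not strictly dominate C (column X: 1 ≤ 1)
  C vs A: [1 vs 2, 2 vs 5, 5 vs 7] → C does not strictly dominate A (column X: 1 ≤ 2)
  C vs B: [1 vs 1, 2 vs 5, 5 vs 7] → C does not strictly dominate B (column X: 1 ≤ 1)
No single strategy strictly dominates all others → no strictly dominant strategy.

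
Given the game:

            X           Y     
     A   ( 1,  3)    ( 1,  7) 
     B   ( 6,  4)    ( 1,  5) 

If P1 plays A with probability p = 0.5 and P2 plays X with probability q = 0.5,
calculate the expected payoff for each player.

E[P1] = 2.25, E[P2] = 4.75

Work:
E[P1] = p·q·π₁(A,X) + p·(1-q)·π₁(A,Y) + (1-p)·q·π₁(B,X) + (1-p)·(1-q)·π₁(B,Y)
= 0.5·0.5·1 + 0.5·0.5·1 + 0.5·0.5·6 + 0.5·0.5·1
= 2.25

E[P2] = 4.75 (similar calculation)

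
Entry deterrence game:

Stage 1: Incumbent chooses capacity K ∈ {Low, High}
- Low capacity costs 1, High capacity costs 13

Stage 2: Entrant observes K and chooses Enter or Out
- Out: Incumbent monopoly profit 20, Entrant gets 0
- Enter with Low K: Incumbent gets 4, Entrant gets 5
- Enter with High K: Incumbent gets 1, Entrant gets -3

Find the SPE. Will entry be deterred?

SPE: (High, Enter|Low, Out|High); Entry deterred. Incumbent net profit = 7

Work:
After Low K: Entrant enters (5 > 0)
After High K: Entrant stays out (-3 < 0)
Incumbent: Low → 4−1=3, High → 20−13=7
Incumbent chooses High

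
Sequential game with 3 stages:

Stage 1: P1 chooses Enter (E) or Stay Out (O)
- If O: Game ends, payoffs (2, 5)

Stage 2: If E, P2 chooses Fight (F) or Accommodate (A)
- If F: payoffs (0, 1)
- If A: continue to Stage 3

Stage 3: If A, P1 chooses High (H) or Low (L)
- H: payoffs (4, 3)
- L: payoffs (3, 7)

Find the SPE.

SPE: (E, A, H); Outcome (4, 3)

Work:
Stage 3: P1 chooses H (4 vs 3)
Stage 2: P2: F->1, A->3 (anticipating H). Choose A
Stage 1: P1: O->2, E->4 (anticipating A, H). Choose E
SPE path: E -> A -> H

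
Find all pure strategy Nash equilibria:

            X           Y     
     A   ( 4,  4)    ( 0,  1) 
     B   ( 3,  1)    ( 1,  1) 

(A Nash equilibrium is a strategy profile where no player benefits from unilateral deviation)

Nash equilibrium: (A, X), (B, Y)

Work:
Best responses:
  P1 vs X: payoffs [4, 3] → best response A (payoff 4)
  P1 vs Y: payoffs [0, 1] → best response B (payoff 1)
  P2 vs A: payoffs [4, 1] → best response X (payoff 4)
  P2 vs B: payoffs [1, 1] → best response X/Y (payoff 1)
Mutual best responses: (A,X), (B,Y) → Nash equilibria.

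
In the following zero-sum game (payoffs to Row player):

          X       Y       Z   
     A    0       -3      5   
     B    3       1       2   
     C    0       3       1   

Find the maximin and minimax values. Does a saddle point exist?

Maximin = 1, Minimax = 3, Saddle: False

Work:
Row minimums: [-3, 1, 0] → maximin = 1
Column maximums: [3, 3, 5] → minimax = 3
No saddle point (maximin ≠ minimax). Mixed strategy needed.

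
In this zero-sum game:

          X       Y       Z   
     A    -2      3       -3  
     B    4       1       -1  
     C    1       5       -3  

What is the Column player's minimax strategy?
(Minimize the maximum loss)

Column should play Z, value = -1

Work:
Column player minimizes Row's maximum payoff:
Column X: max payoff to Row = 4
Column Y: max payoff to Row = 5
Column Z: max payoff to Row = -1
Minimum is -1, achieved by column Z.
Minimax strategy: Z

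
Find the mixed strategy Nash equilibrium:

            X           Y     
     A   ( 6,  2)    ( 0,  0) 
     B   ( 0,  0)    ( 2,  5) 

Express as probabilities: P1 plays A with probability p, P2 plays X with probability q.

p = 0.7143, q = 0.25

Work:
Find probabilities that make opponent indifferent:
P2 chooses q to make P1 indifferent between A and B
P1 chooses p to make P2 indifferent between X and Y
Mixed NE: P1 plays (A: 0.7143, B: 0.2857), P2 plays (X: 0.25, Y: 0.75)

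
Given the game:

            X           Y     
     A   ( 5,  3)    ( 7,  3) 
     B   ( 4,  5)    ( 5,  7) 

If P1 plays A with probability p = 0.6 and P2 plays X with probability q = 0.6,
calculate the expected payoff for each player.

E[P1] = 5.24, E[P2] = 4.12

Work:
E[P1] = p·q·π₁(A,X) + p·(1-q)·π₁(A,Y) + (1-p)·q·π₁(B,X) + (1-p)·(1-q)·π₁(B,Y)
= 0.6·0.6·5 + 0.6·0.4·7 + 0.4·0.6·4 + 0.4·0.4·5
= 5.24

E[P2] = 4.12 (similar calculation)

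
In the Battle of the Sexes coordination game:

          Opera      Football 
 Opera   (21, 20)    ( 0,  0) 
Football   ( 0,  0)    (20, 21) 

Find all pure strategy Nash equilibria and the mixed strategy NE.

Pure NE: (Opera, Opera) and (Football, Football); Mixed NE: p = 0.5122, q = 0.4878

Work:
Check pure NE:
(Opera, Opera): (21, 20) - no unilateral deviation beneficial
(Football, Football): (20, 21) - no unilateral deviation beneficial
Mixed NE: P1 plays Opera with p = 0.5122, P2 plays Opera with q = 0.4878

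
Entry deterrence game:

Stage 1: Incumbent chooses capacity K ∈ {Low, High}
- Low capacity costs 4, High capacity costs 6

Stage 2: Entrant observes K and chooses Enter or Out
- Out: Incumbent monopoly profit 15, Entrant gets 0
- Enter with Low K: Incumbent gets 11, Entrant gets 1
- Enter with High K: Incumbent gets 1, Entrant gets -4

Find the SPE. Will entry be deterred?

SPE: (High, Enter|Low, Out|High); Entry deterred. Incumbent net profit = 9

Work:
After Low K: Entrant enters (1 > 0)
After High K: Entrant stays out (-4 < 0)
Incumbent: Low → 11−4=7, High → 15−6=9
Incumbent chooses High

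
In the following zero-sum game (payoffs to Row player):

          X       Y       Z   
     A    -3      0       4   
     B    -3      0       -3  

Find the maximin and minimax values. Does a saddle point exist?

Maximin = -3, Minimax = -3, Saddle: True

Work:
Row minimums: [-3, -3] → maximin = -3
Column maximums: [-3, 0, 4] → minimax = -3
Saddle point exists! Game value = -3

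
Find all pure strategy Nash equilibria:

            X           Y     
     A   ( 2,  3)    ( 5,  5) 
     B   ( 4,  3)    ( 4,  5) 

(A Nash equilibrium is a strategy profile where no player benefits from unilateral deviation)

Nash equilibrium: (A, Y)

Work:
Best responses:
  P1 vs X: payoffs [2, 4] → best response B (payoff 4)
  P1 vs Y: payoffs [5, 4] → best response A (payoff 5)
  P2 vs A: payoffs [3, 5] → best response Y (payoff 5)
  P2 vs B: payoffs [3, 5] → best response Y (payoff 5)
Mutual best responses: (A,Y) → Nash equilibria.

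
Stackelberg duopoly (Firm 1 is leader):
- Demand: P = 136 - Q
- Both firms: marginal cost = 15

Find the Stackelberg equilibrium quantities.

q₁* (leader) = 60.5, q₂* (follower) = 30.25

Work:
Follower's reaction: q₂ = (a - c - q₁)/2
Leader substitutes: π₁ = q₁·(a - q₁ - (a-c-q₁)/2 - c)
FOC: q₁* = (136 - 15)/2 = 60.50
Then: q₂* = (136 - 15 - 60.5)/2 = 30.25
Leader has first-mover advantage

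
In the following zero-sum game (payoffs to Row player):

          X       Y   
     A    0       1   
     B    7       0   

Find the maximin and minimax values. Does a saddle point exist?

Maximin = 0, Minimax = 1, Saddle: False

Work:
Row minimums: [0, 0] → maximin = 0
Column maximums: [7, 1] → minimax = 1
No saddle point (maximin ≠ minimax). Mixed strategy needed.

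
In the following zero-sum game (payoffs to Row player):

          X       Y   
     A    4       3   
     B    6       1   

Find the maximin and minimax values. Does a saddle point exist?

Maximin = 3, Minimax = 3, Saddle: True

Work:
Row minimums: [3, 1] → maximin = 3
Column maximums: [6, 3] → minimax = 3
Saddle point exists! Game value = 3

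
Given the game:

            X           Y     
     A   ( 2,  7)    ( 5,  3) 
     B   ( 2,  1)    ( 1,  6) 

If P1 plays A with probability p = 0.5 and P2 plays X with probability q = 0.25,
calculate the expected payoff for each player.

E[P1] = 2.75, E[P2] = 4.375

Work:
E[P1] = p·q·π₁(A,X) + p·(1-q)·π₁(A,Y) + (1-p)·q·π₁(B,X) + (1-p)·(1-q)·π₁(B,Y)
= 0.5·0.25·2 + 0.5·0.75·5 + 0.5·0.25·2 + 0.5·0.75·1
= 2.75

E[P2] = 4.375 (similar calculation)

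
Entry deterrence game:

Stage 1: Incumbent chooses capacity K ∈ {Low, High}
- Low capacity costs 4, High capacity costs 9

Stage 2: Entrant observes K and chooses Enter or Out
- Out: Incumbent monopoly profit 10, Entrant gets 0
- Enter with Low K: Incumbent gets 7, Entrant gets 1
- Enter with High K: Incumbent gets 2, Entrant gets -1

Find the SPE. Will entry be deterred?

SPE: (Low, Enter|Low, Out|High); Entry not deterred. Incumbent net profit = 3, Entrant gets 1

Work:
After Low K: Entrant enters (1 > 0)
After High K: Entrant stays out (-1 < 0)
Incumbent: Low → 7−4=3, High → 10−9=1
Incumbent chooses Low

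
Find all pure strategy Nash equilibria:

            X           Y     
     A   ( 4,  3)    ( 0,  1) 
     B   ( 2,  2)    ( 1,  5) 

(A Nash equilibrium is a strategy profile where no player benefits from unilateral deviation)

Nash equilibrium: (A, X), (B, Y)

Work:
Best responses:
  P1 vs X: payoffs [4, 2] → best response A (payoff 4)
  P1 vs Y: payoffs [0, 1] → best response B (payoff 1)
  P2 vs A: payoffs [3, 1] → best response X (payoff 3)
  P2 vs B: payoffs [2, 5] → best response Y (payoff 5)
Mutual best responses: (A,X), (B,Y) → Nash equilibria.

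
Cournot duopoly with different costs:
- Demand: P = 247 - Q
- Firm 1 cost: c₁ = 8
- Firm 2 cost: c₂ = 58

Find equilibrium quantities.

q₁* = 96.33, q₂* = 46.33

Work:
Reaction: q₁ = (247 - 8 - q₂)/2
Reaction: q₂ = (247 - 58 - q₁)/2
Solve simultaneously:
q₁* = (247 - 2×8 + 58)/3 = 96.33
q₂* = (247 - 2×58 + 8)/3 = 46.33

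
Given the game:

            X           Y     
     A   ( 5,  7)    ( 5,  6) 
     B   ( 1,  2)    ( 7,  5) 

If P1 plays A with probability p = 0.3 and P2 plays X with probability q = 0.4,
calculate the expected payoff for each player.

E[P1] = 4.72, E[P2] = 4.58

Work:
E[P1] = p·q·π₁(A,X) + p·(1-q)·π₁(A,Y) + (1-p)·q·π₁(B,X) + (1-p)·(1-q)·π₁(B,Y)
= 0.3·0.4·5 + 0.3·0.6·5 + 0.7·0.4·1 + 0.7·0.6·7
= 4.72

E[P2] = 4.58 (similar calculation)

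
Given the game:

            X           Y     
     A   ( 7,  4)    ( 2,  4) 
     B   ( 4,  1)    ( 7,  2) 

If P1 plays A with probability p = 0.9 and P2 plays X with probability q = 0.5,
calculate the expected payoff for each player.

E[P1] = 4.6, E[P2] = 3.75

Work:
E[P1] = p·q·π₁(A,X) + p·(1-q)·π₁(A,Y) + (1-p)·q·π₁(B,X) + (1-p)·(1-q)·π₁(B,Y)
= 0.9·0.5·7 + 0.9·0.5·2 + 0.1·0.5·4 + 0.1·0.5·7
= 4.6

E[P2] = 3.75 (similar calculation)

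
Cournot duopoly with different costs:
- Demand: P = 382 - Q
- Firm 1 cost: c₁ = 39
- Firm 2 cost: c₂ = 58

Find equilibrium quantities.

q₁* = 120.67, q₂* = 101.67

Work:
Reaction: q₁ = (382 - 39 - q₂)/2
Reaction: q₂ = (382 - 58 - q₁)/2
Solve simultaneously:
q₁* = (382 - 2×39 + 58)/3 = 120.67
q₂* = (382 - 2×58 + 39)/3 = 101.67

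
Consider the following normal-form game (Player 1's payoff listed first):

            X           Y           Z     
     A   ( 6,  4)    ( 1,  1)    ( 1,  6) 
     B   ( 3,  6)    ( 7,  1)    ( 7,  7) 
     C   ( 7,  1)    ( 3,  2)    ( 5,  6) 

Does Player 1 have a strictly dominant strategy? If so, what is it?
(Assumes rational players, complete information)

No strictly dominant strategy exists for Player 1

Work:
A strategy strictly dominates another if it gives a strictly higher payoff against every opponent action. Compare each pair of P1's strategies column-by-column:
  A vs B: [6 vs 3, 1 vs 7, 1 vs 7] → A does not strictly dominate B (column Y: 1 ≤ 7)
  A vs C: [6 vs 7, 1 vs 3, 1 vs 5] → A does not strictly dominate C (column X: 6 ≤ 7)
  B vs A: [3 vs 6, 7 vs 1, 7 vs 1] → B does not strictly dominate A (column X: 3 ≤ 6)
  B vs C: [3 vs 7, 7 vs 3, 7 vs 5] → B does not strictly dominate C (column X: 3 ≤ 7)
  C vs A: [7 vs 6, 3 vs 1, 5 vs 1] → C strictly dominates A
  C vs B: [7 vs 3, 3 vs 7, 5 vs 7] → C does not strictly dominate B (column Y: 3 ≤ 7)
No single strategy strictly dominates all others → no strictly dominant strategy.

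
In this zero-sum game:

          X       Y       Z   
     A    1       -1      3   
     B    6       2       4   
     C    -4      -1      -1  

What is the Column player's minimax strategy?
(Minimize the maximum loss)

Column should play Y, value = 2

Work:
Column player minimizes Row's maximum payoff:
Column X: max payoff to Row = 6
Column Y: max payoff to Row = 2
Column Z: max payoff to Row = 4
Minimum is 2, achieved by column Y.
Minimax strategy: Y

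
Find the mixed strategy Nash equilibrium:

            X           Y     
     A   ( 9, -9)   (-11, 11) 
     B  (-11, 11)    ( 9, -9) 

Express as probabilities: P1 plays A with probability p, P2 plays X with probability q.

p = 0.5, q = 0.5

Work:
Find probabilities that make opponent indifferent:
P2 chooses q to make P1 indifferent between A and B
P1 chooses p to make P2 indifferent between X and Y
Mixed NE: P1 plays (A: 0.5, B: 0.5), P2 plays (X: 0.5, Y: 0.5)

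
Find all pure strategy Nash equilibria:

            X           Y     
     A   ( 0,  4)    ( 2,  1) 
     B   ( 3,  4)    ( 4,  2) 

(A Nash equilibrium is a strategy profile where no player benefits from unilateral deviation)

Nash equilibrium: (B, X)

Work:
Best responses:
  P1 vs X: payoffs [0, 3] → best response B (payoff 3)
  P1 vs Y: payoffs [2, 4] → best response B (payoff 4)
  P2 vs A: payoffs [4, 1] → best response X (payoff 4)
  P2 vs B: payoffs [4, 2] → best response X (payoff 4)
Mutual best responses: (B,X) → Nash equilibria.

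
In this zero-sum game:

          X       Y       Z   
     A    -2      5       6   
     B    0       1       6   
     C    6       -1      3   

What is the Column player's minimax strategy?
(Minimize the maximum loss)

Column should play Y, value = 5

Work:
Column player minimizes Row's maximum payoff:
Column X: max payoff to Row = 6
Column Y: max payoff to Row = 5
Column Z: max payoff to Row = 6
Minimum is 5, achieved by column Y.
Minimax strategy: Y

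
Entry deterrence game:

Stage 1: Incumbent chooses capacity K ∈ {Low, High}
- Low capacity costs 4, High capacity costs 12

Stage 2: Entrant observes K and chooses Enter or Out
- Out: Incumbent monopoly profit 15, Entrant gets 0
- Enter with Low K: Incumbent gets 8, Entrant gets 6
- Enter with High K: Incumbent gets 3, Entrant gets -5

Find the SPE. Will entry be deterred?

SPE: (Low, Enter|Low, Out|High); Entry not deterred. Incumbent net profit = 4, Entrant gets 6

Work:
After Low K: Entrant enters (6 > 0)
After High K: Entrant stays out (-5 < 0)
Incumbent: Low → 8−4=4, High → 15−12=3
Incumbent chooses Low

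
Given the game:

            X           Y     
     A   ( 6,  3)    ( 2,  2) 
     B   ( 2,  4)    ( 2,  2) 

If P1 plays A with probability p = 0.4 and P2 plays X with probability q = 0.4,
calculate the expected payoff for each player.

E[P1] = 2.64, E[P2] = 2.64

Work:
E[P1] = p·q·π₁(A,X) + p·(1-q)·π₁(A,Y) + (1-p)·q·π₁(B,X) + (1-p)·(1-q)·π₁(B,Y)
= 0.4·0.4·6 + 0.4·0.6·2 + 0.6·0.4·2 + 0.6·0.6·2
= 2.64

E[P2] = 2.64 (similar calculation)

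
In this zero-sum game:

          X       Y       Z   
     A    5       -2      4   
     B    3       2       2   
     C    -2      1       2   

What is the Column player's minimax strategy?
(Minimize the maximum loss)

Column should play Y, value = 2

Work:
Column player minimizes Row's maximum payoff:
Column X: max payoff to Row = 5
Column Y: max payoff to Row = 2
Column Z: max payoff to Row = 4
Minimum is 2, achieved by column Y.
Minimax strategy: Y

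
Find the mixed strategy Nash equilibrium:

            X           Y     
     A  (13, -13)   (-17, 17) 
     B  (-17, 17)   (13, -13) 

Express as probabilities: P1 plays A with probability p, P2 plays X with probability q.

p = 0.5, q = 0.5

Work:
Find probabilities that make opponent indifferent:
P2 chooses q to make P1 indifferent between A and B
P1 chooses p to make P2 indifferent between X and Y
Mixed NE: P1 plays (A: 0.5, B: 0.5), P2 plays (X: 0.5, Y: 0.5)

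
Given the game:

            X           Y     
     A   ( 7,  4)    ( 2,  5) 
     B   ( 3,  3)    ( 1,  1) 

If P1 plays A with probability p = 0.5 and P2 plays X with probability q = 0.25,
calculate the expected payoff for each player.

E[P1] = 2.375, E[P2] = 3.125

Work:
E[P1] = p·q·π₁(A,X) + p·(1-q)·π₁(A,Y) + (1-p)·q·π₁(B,X) + (1-p)·(1-q)·π₁(B,Y)
= 0.5·0.25·7 + 0.5·0.75·2 + 0.5·0.25·3 + 0.5·0.75·1
= 2.375

E[P2] = 3.125 (similar calculation)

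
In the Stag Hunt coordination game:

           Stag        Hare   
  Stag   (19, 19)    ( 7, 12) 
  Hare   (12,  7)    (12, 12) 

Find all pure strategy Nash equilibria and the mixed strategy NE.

Pure NE: (Stag, Stag) and (Hare, Hare); Mixed NE: p = 0.4167, q = 0.4167

Work:
Check pure NE:
(Stag, Stag): (19, 19) - no unilateral deviation beneficial
(Hare, Hare): (12, 12) - no unilateral deviation beneficial
Mixed NE: P1 plays Stag with p = 0.4167, P2 plays Stag with q = 0.4167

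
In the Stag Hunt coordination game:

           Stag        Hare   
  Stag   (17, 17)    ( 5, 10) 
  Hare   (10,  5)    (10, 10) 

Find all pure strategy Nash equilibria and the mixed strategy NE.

Pure NE: (Stag, Stag) and (Hare, Hare); Mixed NE: p = 0.4167, q = 0.4167

Work:
Check pure NE:
(Stag, Stag): (17, 17) - no unilateral deviation beneficial
(Hare, Hare): (10, 10) - no unilateral deviation beneficial
Mixed NE: P1 plays Stag with p = 0.4167, P2 plays Stag with q = 0.4167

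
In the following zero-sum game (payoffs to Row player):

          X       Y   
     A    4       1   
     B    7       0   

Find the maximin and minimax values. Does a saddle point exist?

Maximin = 1, Minimax = 1, Saddle: True

Work:
Row minimums: [1, 0] → maximin = 1
Column maximums: [7, 1] → minimax = 1
Saddle point exists! Game value = 1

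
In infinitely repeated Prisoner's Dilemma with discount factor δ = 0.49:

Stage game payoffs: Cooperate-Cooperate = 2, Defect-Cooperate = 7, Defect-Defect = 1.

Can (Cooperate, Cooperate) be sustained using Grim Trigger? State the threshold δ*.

δ* = 0.8333; since δ = 0.49 < 0.8333, cooperation cannot be sustained

Work:
For Grim Trigger:
Cooperate forever: 2/(1-δ)
Defect then punished: 7 + 1·δ/(1-δ)
Need: 2/(1-δ) ≥ 7 + 1·δ/(1-δ)
Solving: δ ≥ (T-R)/(T-P) = (7-2)/(7-1) = 0.8333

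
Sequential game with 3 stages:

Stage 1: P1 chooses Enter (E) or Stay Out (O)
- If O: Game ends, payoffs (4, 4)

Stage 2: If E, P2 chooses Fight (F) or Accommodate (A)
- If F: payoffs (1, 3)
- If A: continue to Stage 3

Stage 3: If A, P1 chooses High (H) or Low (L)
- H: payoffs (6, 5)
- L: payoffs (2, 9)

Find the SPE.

SPE: (E, A, H); Outcome (6, 5)

Work:
Stage 3: P1 chooses H (6 vs 2)
Stage 2: P2: F->3, A->5 (anticipating H). Choose A
Stage 1: P1: O->4, E->6 (anticipating A, H). Choose E
SPE path: E -> A -> H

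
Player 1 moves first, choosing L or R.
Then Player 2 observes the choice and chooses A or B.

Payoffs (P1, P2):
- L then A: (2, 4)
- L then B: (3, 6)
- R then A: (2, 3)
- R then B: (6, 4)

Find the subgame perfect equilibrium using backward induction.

P1 plays R, P2 plays B after L and B after R; Payoff (6, 4)

Work:
Backward induction:
After L: P2 chooses B → P1 gets 3
After R: P2 chooses B → P1 gets 6
P1 chooses R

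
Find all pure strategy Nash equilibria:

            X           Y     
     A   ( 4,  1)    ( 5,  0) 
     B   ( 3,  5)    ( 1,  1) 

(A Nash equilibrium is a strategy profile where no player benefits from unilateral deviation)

Nash equilibrium: (A, X)

Work:
Best responses:
  P1 vs X: payoffs [4, 3] → best response A (payoff 4)
  P1 vs Y: payoffs [5, 1] → best response A (payoff 5)
  P2 vs A: payoffs [1, 0] → best response X (payoff 1)
  P2 vs B: payoffs [5, 1] → best response X (payoff 5)
Mutual best responses: (A,X) → Nash equilibria.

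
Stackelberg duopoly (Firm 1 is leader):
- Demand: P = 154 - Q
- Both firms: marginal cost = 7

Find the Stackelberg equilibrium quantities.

q₁* (leader) = 73.5, q₂* (follower) = 36.75

Work:
Follower's reaction: q₂ = (a - c - q₁)/2
Leader substitutes: π₁ = q₁·(a - q₁ - (a-c-q₁)/2 - c)
FOC: q₁* = (154 - 7)/2 = 73.50
Then: q₂* = (154 - 7 - 73.5)/2 = 36.75
Leader has first-mover advantage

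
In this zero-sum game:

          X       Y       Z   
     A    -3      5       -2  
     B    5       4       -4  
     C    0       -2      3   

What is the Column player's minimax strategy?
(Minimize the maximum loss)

Column should play Z, value = 3

Work:
Column player minimizes Row's maximum payoff:
Column X: max payoff to Row = 5
Column Y: max payoff to Row = 5
Column Z: max payoff to Row = 3
Minimum is 3, achieved by column Z.
Minimax strategy: Z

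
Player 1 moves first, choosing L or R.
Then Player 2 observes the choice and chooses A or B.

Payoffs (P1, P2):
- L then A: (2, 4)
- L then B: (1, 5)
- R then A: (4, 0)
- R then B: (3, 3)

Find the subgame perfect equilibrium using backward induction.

P1 plays R, P2 plays B after L and B after R; Payoff (3, 3)

Work:
Backward induction:
After L: P2 chooses B → P1 gets 1
After R: P2 chooses B → P1 gets 3
P1 chooses R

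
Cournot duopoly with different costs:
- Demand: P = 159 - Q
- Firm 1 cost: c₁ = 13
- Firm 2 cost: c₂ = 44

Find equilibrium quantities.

q₁* = 59.0, q₂* = 28.0

Work:
Reaction: q₁ = (159 - 13 - q₂)/2
Reaction: q₂ = (159 - 44 - q₁)/2
Solve simultaneously:
q₁* = (159 - 2×13 + 44)/3 = 59.0
q₂* = (159 - 2×44 + 13)/3 = 28.0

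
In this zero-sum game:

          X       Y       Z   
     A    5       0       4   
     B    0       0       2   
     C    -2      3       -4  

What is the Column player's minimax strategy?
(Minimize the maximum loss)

Column should play Y, value = 3

Work:
Column player minimizes Row's maximum payoff:
Column X: max payoff to Row = 5
Column Y: max payoff to Row = 3
Column Z: max payoff to Row = 4
Minimum is 3, achieved by column Y.
Minimax strategy: Y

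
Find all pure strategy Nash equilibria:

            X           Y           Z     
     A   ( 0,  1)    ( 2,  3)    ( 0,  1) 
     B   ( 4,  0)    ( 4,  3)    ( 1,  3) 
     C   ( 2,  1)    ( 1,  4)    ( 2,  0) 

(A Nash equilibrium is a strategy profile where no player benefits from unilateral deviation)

Nash equilibrium: (B, Y)

Work:
Best responses:
  P1 vs X: payoffs [0, 4, 2] → best response B (payoff 4)
  P1 vs Y: payoffs [2, 4, 1] → best response B (payoff 4)
  P1 vs Z: payoffs [0, 1, 2] → best response C (payoff 2)
  P2 vs A: payoffs [1, 3, 1] → best response Y (payoff 3)
  P2 vs B: payoffs [0, 3, 3] → best response Y/Z (payoff 3)
  P2 vs C: payoffs [1, 4, 0] → best response Y (payoff 4)
Mutual best responses: (B,Y) → Nash equilibria.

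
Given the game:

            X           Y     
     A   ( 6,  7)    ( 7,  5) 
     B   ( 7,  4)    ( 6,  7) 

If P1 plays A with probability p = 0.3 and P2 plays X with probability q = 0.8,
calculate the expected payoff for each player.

E[P1] = 6.62, E[P2] = 5.2

Work:
E[P1] = p·q·π₁(A,X) + p·(1-q)·π₁(A,Y) + (1-p)·q·π₁(B,X) + (1-p)·(1-q)·π₁(B,Y)
= 0.3·0.8·6 + 0.3·0.2·7 + 0.7·0.8·7 + 0.7·0.2·6
= 6.62

E[P2] = 5.2 (similar calculation)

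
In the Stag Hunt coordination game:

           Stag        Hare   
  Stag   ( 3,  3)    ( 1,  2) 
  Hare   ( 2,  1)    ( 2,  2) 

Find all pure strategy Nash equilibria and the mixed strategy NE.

Pure NE: (Stag, Stag) and (Hare, Hare); Mixed NE: p = 0.5, q = 0.5

Work:
Check pure NE:
(Stag, Stag): (3, 3) - no unilateral deviation beneficial
(Hare, Hare): (2, 2) - no unilateral deviation beneficial
Mixed NE: P1 plays Stag with p = 0.5, P2 plays Stag with q = 0.5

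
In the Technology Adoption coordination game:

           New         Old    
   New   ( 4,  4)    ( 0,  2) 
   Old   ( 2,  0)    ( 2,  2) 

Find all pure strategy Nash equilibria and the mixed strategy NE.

Pure NE: (New, New) and (Old, Old); Mixed NE: p = 0.5, q = 0.5

Work:
Check pure NE:
(New, New): (4, 4) - no unilateral deviation beneficial
(Old, Old): (2, 2) - no unilateral deviation beneficial
Mixed NE: P1 plays New with p = 0.5, P2 plays New with q = 0.5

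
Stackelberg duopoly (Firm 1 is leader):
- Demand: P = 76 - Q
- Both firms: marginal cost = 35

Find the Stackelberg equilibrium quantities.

q₁* (leader) = 20.5, q₂* (follower) = 10.25

Work:
Follower's reaction: q₂ = (a - c - q₁)/2
Leader substitutes: π₁ = q₁·(a - q₁ - (a-c-q₁)/2 - c)
FOC: q₁* = (76 - 35)/2 = 20.50
Then: q₂* = (76 - 35 - 20.5)/2 = 10.25
Leader has first-mover advantage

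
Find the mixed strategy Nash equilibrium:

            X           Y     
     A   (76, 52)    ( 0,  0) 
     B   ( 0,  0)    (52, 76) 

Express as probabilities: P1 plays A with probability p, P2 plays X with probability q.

p = 0.5938, q = 0.4062

Work:
Find probabilities that make opponent indifferent:
P2 chooses q to make P1 indifferent between A and B
P1 chooses p to make P2 indifferent between X and Y
Mixed NE: P1 plays (A: 0.5938, B: 0.4062), P2 plays (X: 0.4062, Y: 0.5938)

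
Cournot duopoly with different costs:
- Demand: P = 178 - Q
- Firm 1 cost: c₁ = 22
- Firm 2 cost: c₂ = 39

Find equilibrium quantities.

q₁* = 57.67, q₂* = 40.67

Work:
Reaction: q₁ = (178 - 22 - q₂)/2
Reaction: q₂ = (178 - 39 - q₁)/2
Solve simultaneously:
q₁* = (178 - 2×22 + 39)/3 = 57.67
q₂* = (178 - 2×39 + 22)/3 = 40.67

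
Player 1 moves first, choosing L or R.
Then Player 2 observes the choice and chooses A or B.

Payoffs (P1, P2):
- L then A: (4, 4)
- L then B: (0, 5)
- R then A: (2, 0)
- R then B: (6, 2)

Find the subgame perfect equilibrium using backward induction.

P1 plays R, P2 plays B after L and B after R; Payoff (6, 2)

Work:
Backward induction:
After L: P2 chooses B → P1 gets 0
After R: P2 chooses B → P1 gets 6
P1 chooses R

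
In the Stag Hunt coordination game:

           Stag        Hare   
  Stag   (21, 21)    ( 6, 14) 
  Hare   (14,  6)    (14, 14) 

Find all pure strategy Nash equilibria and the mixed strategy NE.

Pure NE: (Stag, Stag) and (Hare, Hare); Mixed NE: p = 0.5333, q = 0.5333

Work:
Check pure NE:
(Stag, Stag): (21, 21) - no unilateral deviation beneficial
(Hare, Hare): (14, 14) - no unilateral deviation beneficial
Mixed NE: P1 plays Stag with p = 0.5333, P2 plays Stag with q = 0.5333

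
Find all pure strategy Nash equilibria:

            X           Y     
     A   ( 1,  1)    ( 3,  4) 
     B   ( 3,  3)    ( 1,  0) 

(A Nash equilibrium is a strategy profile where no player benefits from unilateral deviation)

Nash equilibrium: (A, Y), (B, X)

Work:
Best responses:
  P1 vs X: payoffs [1, 3] → best response B (payoff 3)
  P1 vs Y: payoffs [3, 1] → best response A (payoff 3)
  P2 vs A: payoffs [1, 4] → best response Y (payoff 4)
  P2 vs B: payoffs [3, 0] → best response X (payoff 3)
Mutual best responses: (A,Y), (B,X) → Nash equilibria.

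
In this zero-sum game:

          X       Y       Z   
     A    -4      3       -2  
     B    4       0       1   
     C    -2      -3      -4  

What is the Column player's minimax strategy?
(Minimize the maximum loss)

Column should play Z, value = 1

Work:
Column player minimizes Row's maximum payoff:
Column X: max payoff to Row = 4
Column Y: max payoff to Row = 3
Column Z: max payoff to Row = 1
Minimum is 1, achieved by column Z.
Minimax strategy: Z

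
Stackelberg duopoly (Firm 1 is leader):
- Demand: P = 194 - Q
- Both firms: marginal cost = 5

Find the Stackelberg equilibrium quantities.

q₁* (leader) = 94.5, q₂* (follower) = 47.25

Work:
Follower's reaction: q₂ = (a - c - q₁)/2
Leader substitutes: π₁ = q₁·(a - q₁ - (a-c-q₁)/2 - c)
FOC: q₁* = (194 - 5)/2 = 94.50
Then: q₂* = (194 - 5 - 94.5)/2 = 47.25
Leader has first-mover advantage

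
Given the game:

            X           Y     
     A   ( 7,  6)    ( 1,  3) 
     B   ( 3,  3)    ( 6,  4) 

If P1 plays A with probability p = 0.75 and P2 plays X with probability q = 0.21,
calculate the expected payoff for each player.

E[P1] = 3.0375, E[P2] = 3.67

Work:
E[P1] = p·q·π₁(A,X) + p·(1-q)·π₁(A,Y) + (1-p)·q·π₁(B,X) + (1-p)·(1-q)·π₁(B,Y)
= 0.75·0.21·7 + 0.75·0.79·1 + 0.25·0.21·3 + 0.25·0.79·6
= 3.0375

E[P2] = 3.67 (similar calculation)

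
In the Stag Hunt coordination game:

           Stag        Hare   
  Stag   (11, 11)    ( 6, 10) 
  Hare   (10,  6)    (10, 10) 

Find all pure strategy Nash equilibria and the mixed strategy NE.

Pure NE: (Stag, Stag) and (Hare, Hare); Mixed NE: p = 0.8, q = 0.8

Work:
Check pure NE:
(Stag, Stag): (11, 11) - no unilateral deviation beneficial
(Hare, Hare): (10, 10) - no unilateral deviation beneficial
Mixed NE: P1 plays Stag with p = 0.8, P2 plays Stag with q = 0.8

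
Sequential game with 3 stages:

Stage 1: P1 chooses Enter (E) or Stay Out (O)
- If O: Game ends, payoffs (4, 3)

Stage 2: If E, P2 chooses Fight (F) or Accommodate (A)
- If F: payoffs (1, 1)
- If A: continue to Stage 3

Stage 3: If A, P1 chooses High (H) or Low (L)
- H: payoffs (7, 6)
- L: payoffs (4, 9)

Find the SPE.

SPE: (E, A, H); Outcome (7, 6)

Work:
Stage 3: P1 chooses H (7 vs 4)
Stage 2: P2: F->1, A->6 (anticipating H). Choose A
Stage 1: P1: O->4, E->7 (anticipating A, H). Choose E
SPE path: E -> A -> H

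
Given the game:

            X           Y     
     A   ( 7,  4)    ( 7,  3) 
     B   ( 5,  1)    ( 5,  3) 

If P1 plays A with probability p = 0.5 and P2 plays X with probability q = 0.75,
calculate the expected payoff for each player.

E[P1] = 6.0, E[P2] = 2.625

Work:
E[P1] = p·q·π₁(A,X) + p·(1-q)·π₁(A,Y) + (1-p)·q·π₁(B,X) + (1-p)·(1-q)·π₁(B,Y)
= 0.5·0.75·7 + 0.5·0.25·7 + 0.5·0.75·5 + 0.5·0.25·5
= 6.0

E[P2] = 2.625 (similar calculation)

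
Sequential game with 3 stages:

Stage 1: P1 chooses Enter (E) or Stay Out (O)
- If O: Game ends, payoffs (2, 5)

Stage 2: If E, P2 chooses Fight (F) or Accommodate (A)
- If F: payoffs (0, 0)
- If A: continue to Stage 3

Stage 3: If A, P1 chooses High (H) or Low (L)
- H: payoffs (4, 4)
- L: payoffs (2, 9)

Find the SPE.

SPE: (E, A, H); Outcome (4, 4)

Work:
Stage 3: P1 chooses H (4 vs 2)
Stage 2: P2: F->0, A->4 (anticipating H). Choose A
Stage 1: P1: O->2, E->4 (anticipating A, H). Choose E
SPE path: E -> A -> H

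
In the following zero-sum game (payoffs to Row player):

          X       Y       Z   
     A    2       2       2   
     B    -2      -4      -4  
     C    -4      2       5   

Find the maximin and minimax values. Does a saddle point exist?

Maximin = 2, Minimax = 2, Saddle: True

Work:
Row minimums: [2, -4, -4] → maximin = 2
Column maximums: [2, 2, 5] → minimax = 2
Saddle point exists! Game value = 2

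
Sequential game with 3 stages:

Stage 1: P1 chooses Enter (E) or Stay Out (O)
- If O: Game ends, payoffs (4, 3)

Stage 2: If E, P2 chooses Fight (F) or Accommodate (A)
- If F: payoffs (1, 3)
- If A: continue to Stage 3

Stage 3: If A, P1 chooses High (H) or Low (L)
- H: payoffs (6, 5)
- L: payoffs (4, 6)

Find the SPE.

SPE: (E, A, H); Outcome (6, 5)

Work:
Stage 3: P1 chooses H (6 vs 4)
Stage 2: P2: F->3, A->5 (anticipating H). Choose A
Stage 1: P1: O->4, E->6 (anticipating A, H). Choose E
SPE path: E -> A -> H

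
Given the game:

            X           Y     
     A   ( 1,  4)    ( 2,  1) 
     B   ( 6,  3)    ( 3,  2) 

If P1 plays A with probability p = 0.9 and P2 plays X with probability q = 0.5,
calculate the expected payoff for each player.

E[P1] = 1.8, E[P2] = 2.5

Work:
E[P1] = p·q·π₁(A,X) + p·(1-q)·π₁(A,Y) + (1-p)·q·π₁(B,X) + (1-p)·(1-q)·π₁(B,Y)
= 0.9·0.5·1 + 0.9·0.5·2 + 0.1·0.5·6 + 0.1·0.5·3
= 1.8

E[P2] = 2.5 (similar calculation)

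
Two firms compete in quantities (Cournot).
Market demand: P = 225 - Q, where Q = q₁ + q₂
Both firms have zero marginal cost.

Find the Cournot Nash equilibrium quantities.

q₁* = q₂* = 75.0; P* = 75.0

Work:
Profit: π_i = P·q_i = (a - q_i - q_j)·q_i
FOC: ∂π_i/∂q_i = a - 2q_i - q_j = 0
Reaction function: q_i = (225 - q_j)/2
Symmetry: q* = 225/3 = 75.0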